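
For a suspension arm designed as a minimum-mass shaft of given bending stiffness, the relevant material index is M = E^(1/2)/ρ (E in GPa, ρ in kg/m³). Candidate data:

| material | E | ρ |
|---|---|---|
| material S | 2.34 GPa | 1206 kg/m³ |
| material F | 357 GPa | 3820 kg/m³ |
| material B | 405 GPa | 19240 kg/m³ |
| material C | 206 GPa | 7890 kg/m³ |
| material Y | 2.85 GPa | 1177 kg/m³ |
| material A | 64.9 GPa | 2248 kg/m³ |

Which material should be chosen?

Evaluate M for each candidate:
  material F: M = 4.95×10⁻³
  material A: M = 3.58×10⁻³
  material C: M = 1.82×10⁻³
  material Y: M = 1.43×10⁻³
  material S: M = 1.27×10⁻³
  material B: M = 1.05×10⁻³
Highest index: material F.

material F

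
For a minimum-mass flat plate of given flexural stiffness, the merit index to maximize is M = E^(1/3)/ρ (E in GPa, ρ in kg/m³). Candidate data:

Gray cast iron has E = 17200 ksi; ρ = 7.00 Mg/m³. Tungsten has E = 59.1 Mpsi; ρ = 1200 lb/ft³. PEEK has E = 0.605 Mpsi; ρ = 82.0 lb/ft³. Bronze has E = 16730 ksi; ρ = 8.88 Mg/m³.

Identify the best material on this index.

PEEK

After converting to SI:
  gray cast iron: E = 118.6 GPa, ρ = 7000 kg/m³
  tungsten: E = 407.5 GPa, ρ = 19220 kg/m³
  PEEK: E = 4.171 GPa, ρ = 1314 kg/m³
  bronze: E = 115.3 GPa, ρ = 8880 kg/m³
  PEEK: M = 1.23×10⁻³
  gray cast iron: M = 0.702×10⁻³
  bronze: M = 0.548×10⁻³
  tungsten: M = 0.386×10⁻³
PEEK ranks first.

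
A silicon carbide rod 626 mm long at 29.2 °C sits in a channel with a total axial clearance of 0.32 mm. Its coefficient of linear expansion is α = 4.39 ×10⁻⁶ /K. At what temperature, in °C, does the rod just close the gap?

146 °C

α·L₀·ΔT = 0.32 mm ⇒ ΔT = 0.32 / (4.39×10⁻⁶ × 626.0) = 116.4 K.
T = 29.2 + 116.4 = 145.6 °C.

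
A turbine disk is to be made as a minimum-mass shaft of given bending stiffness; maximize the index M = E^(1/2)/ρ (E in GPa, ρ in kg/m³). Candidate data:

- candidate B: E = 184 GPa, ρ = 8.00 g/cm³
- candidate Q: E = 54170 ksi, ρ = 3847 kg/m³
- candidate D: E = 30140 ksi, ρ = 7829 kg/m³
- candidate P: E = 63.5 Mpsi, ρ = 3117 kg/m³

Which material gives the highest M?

candidate P

In SI units:
  candidate B: E = 184.0 GPa, ρ = 8000 kg/m³
  candidate Q: E = 373.5 GPa, ρ = 3847 kg/m³
  candidate D: E = 207.8 GPa, ρ = 7829 kg/m³
  candidate P: E = 437.8 GPa, ρ = 3117 kg/m³
  candidate P: M = 6.71×10⁻³
  candidate Q: M = 5.02×10⁻³
  candidate D: M = 1.84×10⁻³
  candidate B: M = 1.70×10⁻³
Candidate P ranks first.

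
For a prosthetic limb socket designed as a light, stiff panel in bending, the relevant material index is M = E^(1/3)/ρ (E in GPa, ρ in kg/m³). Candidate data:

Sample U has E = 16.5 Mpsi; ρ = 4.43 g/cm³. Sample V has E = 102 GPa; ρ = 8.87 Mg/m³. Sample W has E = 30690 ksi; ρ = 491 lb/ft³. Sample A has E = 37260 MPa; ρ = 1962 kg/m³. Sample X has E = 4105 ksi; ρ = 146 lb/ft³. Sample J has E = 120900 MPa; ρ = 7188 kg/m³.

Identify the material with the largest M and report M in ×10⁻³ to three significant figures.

Normalizing units and computing the index:
  sample U: E = 113.8 GPa, ρ = 4430 kg/m³
  sample V: E = 102.0 GPa, ρ = 8870 kg/m³
  sample W: E = 211.6 GPa, ρ = 7865 kg/m³
  sample A: E = 37.26 GPa, ρ = 1962 kg/m³
  sample X: E = 28.30 GPa, ρ = 2339 kg/m³
  sample J: E = 120.9 GPa, ρ = 7188 kg/m³
  sample A: M = 1.70×10⁻³
  sample X: M = 1.30×10⁻³
  sample U: M = 1.09×10⁻³
  sample W: M = 0.758×10⁻³
  sample J: M = 0.688×10⁻³
  sample V: M = 0.527×10⁻³
The maximum is for sample A.

sample A, M = 1.70×10⁻³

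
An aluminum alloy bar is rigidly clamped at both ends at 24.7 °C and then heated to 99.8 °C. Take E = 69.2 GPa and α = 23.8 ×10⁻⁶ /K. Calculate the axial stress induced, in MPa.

124 MPa

ΔT = 75.10 K. Constrained thermal stress σ = E·α·ΔT = 69.20×10³ MPa × 23.8×10⁻⁶ × 75.10 = 124 MPa (compressive).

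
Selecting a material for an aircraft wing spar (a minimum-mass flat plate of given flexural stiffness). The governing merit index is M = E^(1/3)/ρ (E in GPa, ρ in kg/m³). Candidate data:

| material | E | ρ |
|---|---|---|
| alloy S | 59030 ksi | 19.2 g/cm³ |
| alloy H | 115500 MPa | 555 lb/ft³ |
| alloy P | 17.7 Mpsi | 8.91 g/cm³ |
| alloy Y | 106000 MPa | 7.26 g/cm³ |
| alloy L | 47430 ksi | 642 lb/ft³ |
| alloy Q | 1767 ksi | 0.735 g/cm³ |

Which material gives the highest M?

Normalizing units and computing the index:
  alloy S: E = 407.0 GPa, ρ = 19200 kg/m³
  alloy H: E = 115.5 GPa, ρ = 8890 kg/m³
  alloy P: E = 122.0 GPa, ρ = 8910 kg/m³
  alloy Y: E = 106.0 GPa, ρ = 7260 kg/m³
  alloy L: E = 327.0 GPa, ρ = 10280 kg/m³
  alloy Q: E = 12.18 GPa, ρ = 735.0 kg/m³
  alloy Q: M = 3.13×10⁻³
  alloy L: M = 0.670×10⁻³
  alloy Y: M = 0.652×10⁻³
  alloy P: M = 0.557×10⁻³
  alloy H: M = 0.548×10⁻³
  alloy S: M = 0.386×10⁻³
Highest index: alloy Q.

alloy Q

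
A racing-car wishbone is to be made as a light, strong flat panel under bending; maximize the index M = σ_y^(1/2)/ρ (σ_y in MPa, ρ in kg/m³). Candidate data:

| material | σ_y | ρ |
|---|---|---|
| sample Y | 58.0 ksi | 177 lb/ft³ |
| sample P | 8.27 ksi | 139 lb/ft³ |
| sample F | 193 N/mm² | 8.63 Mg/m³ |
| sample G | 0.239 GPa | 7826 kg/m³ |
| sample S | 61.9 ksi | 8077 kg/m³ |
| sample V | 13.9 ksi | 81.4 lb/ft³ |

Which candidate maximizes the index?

After converting to SI:
  sample Y: σ_y = 399.9 MPa, ρ = 2835 kg/m³
  sample P: σ_y = 57.02 MPa, ρ = 2227 kg/m³
  sample F: σ_y = 193.0 MPa, ρ = 8630 kg/m³
  sample G: σ_y = 239.0 MPa, ρ = 7826 kg/m³
  sample S: σ_y = 426.8 MPa, ρ = 8077 kg/m³
  sample V: σ_y = 95.84 MPa, ρ = 1304 kg/m³
  sample V: M = 7.51×10⁻³
  sample Y: M = 7.05×10⁻³
  sample P: M = 3.39×10⁻³
  sample S: M = 2.56×10⁻³
  sample G: M = 1.98×10⁻³
  sample F: M = 1.61×10⁻³
Sample V ranks first.

sample V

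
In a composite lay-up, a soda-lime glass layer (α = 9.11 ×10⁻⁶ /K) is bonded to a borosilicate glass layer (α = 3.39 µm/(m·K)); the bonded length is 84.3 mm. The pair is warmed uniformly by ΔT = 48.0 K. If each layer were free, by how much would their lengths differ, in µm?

Δα = |9.11 − 3.39|×10⁻⁶/K = 5.72×10⁻⁶/K.
ΔL_mismatch = Δα·L·ΔT = 5.72×10⁻⁶ × 84.3 mm × 48.0 K = 23.1 µm.

23.1 µm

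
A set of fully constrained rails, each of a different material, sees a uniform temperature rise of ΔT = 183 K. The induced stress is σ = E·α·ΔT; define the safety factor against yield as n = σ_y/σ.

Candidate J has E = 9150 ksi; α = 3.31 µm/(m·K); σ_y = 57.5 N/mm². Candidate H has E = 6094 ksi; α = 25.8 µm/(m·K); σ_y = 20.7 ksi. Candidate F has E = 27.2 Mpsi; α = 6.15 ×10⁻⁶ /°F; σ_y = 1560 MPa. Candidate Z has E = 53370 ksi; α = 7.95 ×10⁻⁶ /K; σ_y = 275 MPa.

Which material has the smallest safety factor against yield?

candidate Z

With everything in SI (GPa, ×10⁻⁶/K, MPa):
  candidate J: E = 63.09, α = 3.31, σ_y = 57.50 → σ = 38.2 MPa, n = 1.50
  candidate H: E = 42.02, α = 25.8, σ_y = 142.7 → σ = 198 MPa, n = 0.719
  candidate F: E = 187.5, α = 11.1, σ_y = 1560 → σ = 380 MPa, n = 4.11
  candidate Z: E = 368.0, α = 7.95, σ_y = 275.0 → σ = 535 MPa, n = 0.514
Smallest n: candidate Z with n = 0.514.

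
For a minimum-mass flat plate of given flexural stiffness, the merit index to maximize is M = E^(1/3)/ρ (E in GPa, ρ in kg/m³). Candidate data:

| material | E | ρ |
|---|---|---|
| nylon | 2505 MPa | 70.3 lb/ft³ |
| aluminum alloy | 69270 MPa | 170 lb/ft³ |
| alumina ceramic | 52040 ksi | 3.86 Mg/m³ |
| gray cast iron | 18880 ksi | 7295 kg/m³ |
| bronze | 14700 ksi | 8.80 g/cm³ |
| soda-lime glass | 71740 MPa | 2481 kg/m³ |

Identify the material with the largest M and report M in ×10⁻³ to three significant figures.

alumina ceramic, M = 1.84×10⁻³

In SI units:
  nylon: E = 2.505 GPa, ρ = 1126 kg/m³
  aluminum alloy: E = 69.27 GPa, ρ = 2723 kg/m³
  alumina ceramic: E = 358.8 GPa, ρ = 3860 kg/m³
  gray cast iron: E = 130.2 GPa, ρ = 7295 kg/m³
  bronze: E = 101.4 GPa, ρ = 8800 kg/m³
  soda-lime glass: E = 71.74 GPa, ρ = 2481 kg/m³
  alumina ceramic: M = 1.84×10⁻³
  soda-lime glass: M = 1.67×10⁻³
  aluminum alloy: M = 1.51×10⁻³
  nylon: M = 1.21×10⁻³
  gray cast iron: M = 0.695×10⁻³
  bronze: M = 0.530×10⁻³
Alumina ceramic has the largest M.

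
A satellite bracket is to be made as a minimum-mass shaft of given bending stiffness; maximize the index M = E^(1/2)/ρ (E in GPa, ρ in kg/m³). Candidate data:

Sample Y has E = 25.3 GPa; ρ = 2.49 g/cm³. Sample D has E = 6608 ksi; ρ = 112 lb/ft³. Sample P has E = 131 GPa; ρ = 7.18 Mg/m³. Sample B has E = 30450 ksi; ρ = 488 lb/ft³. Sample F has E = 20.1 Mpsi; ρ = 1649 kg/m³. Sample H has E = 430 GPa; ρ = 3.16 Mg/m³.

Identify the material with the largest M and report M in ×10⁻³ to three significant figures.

sample F, M = 7.14×10⁻³

Putting every candidate on a common basis:
  sample Y: E = 25.30 GPa, ρ = 2490 kg/m³
  sample D: E = 45.56 GPa, ρ = 1794 kg/m³
  sample P: E = 131.0 GPa, ρ = 7180 kg/m³
  sample B: E = 209.9 GPa, ρ = 7817 kg/m³
  sample F: E = 138.6 GPa, ρ = 1649 kg/m³
  sample H: E = 430.0 GPa, ρ = 3160 kg/m³
  sample F: M = 7.14×10⁻³
  sample H: M = 6.56×10⁻³
  sample D: M = 3.76×10⁻³
  sample Y: M = 2.02×10⁻³
  sample B: M = 1.85×10⁻³
  sample P: M = 1.59×10⁻³
The maximum is for sample F.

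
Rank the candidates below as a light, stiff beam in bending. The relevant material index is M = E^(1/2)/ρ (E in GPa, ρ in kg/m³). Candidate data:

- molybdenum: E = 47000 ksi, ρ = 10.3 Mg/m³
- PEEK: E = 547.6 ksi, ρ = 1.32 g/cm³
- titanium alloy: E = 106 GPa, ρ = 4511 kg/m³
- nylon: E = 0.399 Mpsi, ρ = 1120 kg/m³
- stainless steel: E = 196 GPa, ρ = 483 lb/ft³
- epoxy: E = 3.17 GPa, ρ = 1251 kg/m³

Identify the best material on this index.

In SI units:
  molybdenum: E = 324.1 GPa, ρ = 10300 kg/m³
  PEEK: E = 3.776 GPa, ρ = 1320 kg/m³
  titanium alloy: E = 106.0 GPa, ρ = 4511 kg/m³
  nylon: E = 2.751 GPa, ρ = 1120 kg/m³
  stainless steel: E = 196.0 GPa, ρ = 7737 kg/m³
  epoxy: E = 3.170 GPa, ρ = 1251 kg/m³
  titanium alloy: M = 2.28×10⁻³
  stainless steel: M = 1.81×10⁻³
  molybdenum: M = 1.75×10⁻³
  nylon: M = 1.48×10⁻³
  PEEK: M = 1.47×10⁻³
  epoxy: M = 1.42×10⁻³
Highest index: titanium alloy.

titanium alloy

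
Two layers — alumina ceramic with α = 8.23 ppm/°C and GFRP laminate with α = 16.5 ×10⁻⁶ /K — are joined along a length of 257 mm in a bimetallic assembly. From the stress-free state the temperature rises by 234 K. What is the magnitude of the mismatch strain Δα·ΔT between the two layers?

1.94×10⁻³

Δα = |8.23 − 16.5|×10⁻⁶/K = 8.27×10⁻⁶/K.
Mismatch strain = Δα·ΔT = 8.27×10⁻⁶ × 234.0 = 1.94×10⁻³.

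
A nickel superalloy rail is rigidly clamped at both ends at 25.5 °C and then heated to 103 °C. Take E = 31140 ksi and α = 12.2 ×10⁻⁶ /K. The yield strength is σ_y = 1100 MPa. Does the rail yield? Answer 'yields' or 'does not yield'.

E = 31140 ksi = 214.7 GPa.
ΔT = 77.50 K. Constrained thermal stress σ = E·α·ΔT = 214.7×10³ MPa × 12.2×10⁻⁶ × 77.50 = 203 MPa (compressive).
Compare to σ_y = 1100 MPa: σ < σ_y, so it does not yield.

does not yield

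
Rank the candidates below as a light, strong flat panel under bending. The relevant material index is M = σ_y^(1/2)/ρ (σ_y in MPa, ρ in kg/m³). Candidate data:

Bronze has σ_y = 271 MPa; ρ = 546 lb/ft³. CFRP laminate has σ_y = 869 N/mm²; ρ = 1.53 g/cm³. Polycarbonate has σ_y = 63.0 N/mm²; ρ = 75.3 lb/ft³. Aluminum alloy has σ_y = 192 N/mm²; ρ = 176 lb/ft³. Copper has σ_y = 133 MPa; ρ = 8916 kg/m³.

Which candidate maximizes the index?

Convert each candidate to consistent units, then evaluate M:
  bronze: σ_y = 271.0 MPa, ρ = 8746 kg/m³
  CFRP laminate: σ_y = 869.0 MPa, ρ = 1530 kg/m³
  polycarbonate: σ_y = 63.00 MPa, ρ = 1206 kg/m³
  aluminum alloy: σ_y = 192.0 MPa, ρ = 2819 kg/m³
  copper: σ_y = 133.0 MPa, ρ = 8916 kg/m³
  CFRP laminate: M = 19.3×10⁻³
  polycarbonate: M = 6.58×10⁻³
  aluminum alloy: M = 4.91×10⁻³
  bronze: M = 1.88×10⁻³
  copper: M = 1.29×10⁻³
CFRP laminate ranks first.

CFRP laminate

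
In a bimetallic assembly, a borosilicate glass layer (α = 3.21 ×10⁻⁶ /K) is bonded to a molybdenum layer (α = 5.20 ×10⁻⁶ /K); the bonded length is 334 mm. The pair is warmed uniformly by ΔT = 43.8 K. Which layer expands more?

molybdenum

α(borosilicate glass) = 3.21×10⁻⁶/K vs α(molybdenum) = 5.20×10⁻⁶/K.
Higher α expands more for the same ΔT: molybdenum.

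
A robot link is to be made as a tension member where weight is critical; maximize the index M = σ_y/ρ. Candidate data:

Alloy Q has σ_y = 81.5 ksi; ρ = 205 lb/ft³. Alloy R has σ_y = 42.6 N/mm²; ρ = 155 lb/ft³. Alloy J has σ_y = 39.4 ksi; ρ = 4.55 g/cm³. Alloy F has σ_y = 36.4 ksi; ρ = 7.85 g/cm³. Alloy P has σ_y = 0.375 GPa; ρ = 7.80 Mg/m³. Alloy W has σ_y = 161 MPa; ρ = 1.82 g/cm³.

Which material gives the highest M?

Normalizing units and computing the index:
  alloy Q: σ_y = 561.9 MPa, ρ = 3284 kg/m³
  alloy R: σ_y = 42.60 MPa, ρ = 2483 kg/m³
  alloy J: σ_y = 271.7 MPa, ρ = 4550 kg/m³
  alloy F: σ_y = 251.0 MPa, ρ = 7850 kg/m³
  alloy P: σ_y = 375.0 MPa, ρ = 7800 kg/m³
  alloy W: σ_y = 161.0 MPa, ρ = 1820 kg/m³
  alloy Q: M = 171 kN·m/kg
  alloy W: M = 88.5 kN·m/kg
  alloy J: M = 59.7 kN·m/kg
  alloy P: M = 48.1 kN·m/kg
  alloy F: M = 32.0 kN·m/kg
  alloy R: M = 17.2 kN·m/kg
The maximum is for alloy Q.

alloy Q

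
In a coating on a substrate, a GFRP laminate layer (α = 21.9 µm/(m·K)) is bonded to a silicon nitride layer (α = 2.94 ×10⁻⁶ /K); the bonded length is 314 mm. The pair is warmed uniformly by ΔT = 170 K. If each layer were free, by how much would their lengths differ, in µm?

1010 µm

Δα = |21.9 − 2.94|×10⁻⁶/K = 19.0×10⁻⁶/K.
ΔL_mismatch = Δα·L·ΔT = 19.0×10⁻⁶ × 314.0 mm × 170.0 K = 1010 µm.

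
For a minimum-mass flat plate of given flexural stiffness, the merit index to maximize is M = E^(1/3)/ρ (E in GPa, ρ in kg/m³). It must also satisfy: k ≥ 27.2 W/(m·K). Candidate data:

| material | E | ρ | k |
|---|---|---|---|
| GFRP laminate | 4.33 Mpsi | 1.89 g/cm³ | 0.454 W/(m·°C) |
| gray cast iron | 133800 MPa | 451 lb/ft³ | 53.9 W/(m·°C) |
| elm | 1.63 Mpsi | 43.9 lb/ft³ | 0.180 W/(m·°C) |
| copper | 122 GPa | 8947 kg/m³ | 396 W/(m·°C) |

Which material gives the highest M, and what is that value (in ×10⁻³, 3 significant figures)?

Screen on constraints: k ≥ 27.2 W/(m·K). Survivors: gray cast iron, copper.
Convert each candidate to consistent units, then evaluate M:
  gray cast iron: E = 133.8 GPa, ρ = 7224 kg/m³
  copper: E = 122.0 GPa, ρ = 8947 kg/m³
  gray cast iron: M = 0.708×10⁻³
  copper: M = 0.554×10⁻³
Gray cast iron has the largest M.

gray cast iron, M = 0.708×10⁻³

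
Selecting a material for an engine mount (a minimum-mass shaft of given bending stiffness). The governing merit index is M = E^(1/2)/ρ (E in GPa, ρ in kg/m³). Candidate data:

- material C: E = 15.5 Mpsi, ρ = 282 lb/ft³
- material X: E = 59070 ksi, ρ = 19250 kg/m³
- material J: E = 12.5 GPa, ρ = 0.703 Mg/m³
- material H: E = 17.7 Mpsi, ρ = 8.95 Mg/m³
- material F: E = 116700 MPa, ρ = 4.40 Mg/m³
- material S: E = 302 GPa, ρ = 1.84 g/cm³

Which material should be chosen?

Putting every candidate on a common basis:
  material C: E = 106.9 GPa, ρ = 4517 kg/m³
  material X: E = 407.3 GPa, ρ = 19250 kg/m³
  material J: E = 12.50 GPa, ρ = 703.0 kg/m³
  material H: E = 122.0 GPa, ρ = 8950 kg/m³
  material F: E = 116.7 GPa, ρ = 4400 kg/m³
  material S: E = 302.0 GPa, ρ = 1840 kg/m³
  material S: M = 9.44×10⁻³
  material J: M = 5.03×10⁻³
  material F: M = 2.46×10⁻³
  material C: M = 2.29×10⁻³
  material H: M = 1.23×10⁻³
  material X: M = 1.05×10⁻³
Material S has the largest M.

material S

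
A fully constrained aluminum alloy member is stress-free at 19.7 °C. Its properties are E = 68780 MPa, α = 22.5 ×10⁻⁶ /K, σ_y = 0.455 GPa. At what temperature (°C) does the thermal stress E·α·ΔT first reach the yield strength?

E = 68780 MPa = 68.78 GPa.
σ_y = 0.455 GPa = 455.0 MPa.
E·α·ΔT = 455.0 MPa ⇒ ΔT = 455.0 / (68.78×10³ × 22.5×10⁻⁶) = 294.0 K.
T = 19.7 + 294.0 = 313.7 °C.

314 °C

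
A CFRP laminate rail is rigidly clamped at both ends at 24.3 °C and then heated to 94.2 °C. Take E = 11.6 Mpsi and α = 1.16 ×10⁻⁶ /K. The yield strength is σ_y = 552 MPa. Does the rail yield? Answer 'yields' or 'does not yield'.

E = 11.6 Mpsi = 79.98 GPa.
ΔT = 69.90 K. Constrained thermal stress σ = E·α·ΔT = 79.98×10³ MPa × 1.16×10⁻⁶ × 69.90 = 6.49 MPa (compressive).
Compare to σ_y = 552 MPa: σ < σ_y, so it does not yield.

does not yield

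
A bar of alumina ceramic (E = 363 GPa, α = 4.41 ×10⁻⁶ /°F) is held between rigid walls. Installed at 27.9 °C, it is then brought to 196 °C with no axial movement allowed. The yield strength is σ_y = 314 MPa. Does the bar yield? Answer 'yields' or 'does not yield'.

α = 4.41×10⁻⁶/°F × 9/5 = 7.94×10⁻⁶/K.
ΔT = 168.1 K. Constrained thermal stress σ = E·α·ΔT = 363.0×10³ MPa × 7.94×10⁻⁶ × 168.1 = 484 MPa (compressive).
Compare to σ_y = 314 MPa: σ ≥ σ_y, so it yields.

yields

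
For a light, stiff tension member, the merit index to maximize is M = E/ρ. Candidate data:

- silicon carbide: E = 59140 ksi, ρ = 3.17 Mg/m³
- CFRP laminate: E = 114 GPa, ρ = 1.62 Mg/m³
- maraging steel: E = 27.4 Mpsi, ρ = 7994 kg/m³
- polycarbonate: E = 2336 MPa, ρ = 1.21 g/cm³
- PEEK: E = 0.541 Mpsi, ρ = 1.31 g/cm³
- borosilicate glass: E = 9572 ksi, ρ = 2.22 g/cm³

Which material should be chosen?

After converting to SI:
  silicon carbide: E = 407.8 GPa, ρ = 3170 kg/m³
  CFRP laminate: E = 114.0 GPa, ρ = 1620 kg/m³
  maraging steel: E = 188.9 GPa, ρ = 7994 kg/m³
  polycarbonate: E = 2.336 GPa, ρ = 1210 kg/m³
  PEEK: E = 3.730 GPa, ρ = 1310 kg/m³
  borosilicate glass: E = 66.00 GPa, ρ = 2220 kg/m³
  silicon carbide: M = 129 MN·m/kg
  CFRP laminate: M = 70.4 MN·m/kg
  borosilicate glass: M = 29.7 MN·m/kg
  maraging steel: M = 23.6 MN·m/kg
  PEEK: M = 2.85 MN·m/kg
  polycarbonate: M = 1.93 MN·m/kg
Highest index: silicon carbide.

silicon carbide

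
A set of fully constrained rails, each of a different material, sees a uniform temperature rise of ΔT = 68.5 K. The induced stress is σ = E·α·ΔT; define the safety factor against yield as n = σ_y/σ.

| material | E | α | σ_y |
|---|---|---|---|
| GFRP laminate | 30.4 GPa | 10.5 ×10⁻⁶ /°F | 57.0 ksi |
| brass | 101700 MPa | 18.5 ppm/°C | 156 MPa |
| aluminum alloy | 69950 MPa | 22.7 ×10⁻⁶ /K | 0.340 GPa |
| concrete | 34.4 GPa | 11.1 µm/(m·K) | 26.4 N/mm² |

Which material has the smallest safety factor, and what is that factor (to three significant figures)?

Converting E to GPa, α to ×10⁻⁶/K, σ_y to MPa, then σ and n for each:
  GFRP laminate: E = 30.40, α = 18.9, σ_y = 393.0 → σ = 39.4 MPa, n = 9.99
  brass: E = 101.7, α = 18.5, σ_y = 156.0 → σ = 129 MPa, n = 1.21
  aluminum alloy: E = 69.95, α = 22.7, σ_y = 340.0 → σ = 109 MPa, n = 3.13
  concrete: E = 34.40, α = 11.1, σ_y = 26.40 → σ = 26.2 MPa, n = 1.01
Smallest n: concrete with n = 1.01.

concrete, n = 1.01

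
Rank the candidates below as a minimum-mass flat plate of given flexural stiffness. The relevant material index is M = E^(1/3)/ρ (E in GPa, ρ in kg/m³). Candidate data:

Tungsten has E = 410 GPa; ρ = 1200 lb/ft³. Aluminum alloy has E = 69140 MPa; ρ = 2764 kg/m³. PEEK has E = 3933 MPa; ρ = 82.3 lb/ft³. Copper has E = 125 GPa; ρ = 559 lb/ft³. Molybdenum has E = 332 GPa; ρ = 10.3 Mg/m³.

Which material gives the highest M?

In SI units:
  tungsten: E = 410.0 GPa, ρ = 19220 kg/m³
  aluminum alloy: E = 69.14 GPa, ρ = 2764 kg/m³
  PEEK: E = 3.933 GPa, ρ = 1318 kg/m³
  copper: E = 125.0 GPa, ρ = 8954 kg/m³
  molybdenum: E = 332.0 GPa, ρ = 10300 kg/m³
  aluminum alloy: M = 1.48×10⁻³
  PEEK: M = 1.20×10⁻³
  molybdenum: M = 0.672×10⁻³
  copper: M = 0.558×10⁻³
  tungsten: M = 0.386×10⁻³
The maximum is for aluminum alloy.

aluminum alloy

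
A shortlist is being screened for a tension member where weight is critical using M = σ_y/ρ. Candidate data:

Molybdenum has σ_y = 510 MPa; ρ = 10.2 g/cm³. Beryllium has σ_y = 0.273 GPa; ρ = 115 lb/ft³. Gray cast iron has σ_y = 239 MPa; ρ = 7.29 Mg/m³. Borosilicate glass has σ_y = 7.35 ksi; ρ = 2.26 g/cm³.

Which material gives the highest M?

beryllium

After converting to SI:
  molybdenum: σ_y = 510.0 MPa, ρ = 10200 kg/m³
  beryllium: σ_y = 273.0 MPa, ρ = 1842 kg/m³
  gray cast iron: σ_y = 239.0 MPa, ρ = 7290 kg/m³
  borosilicate glass: σ_y = 50.68 MPa, ρ = 2260 kg/m³
  beryllium: M = 148 kN·m/kg
  molybdenum: M = 50.0 kN·m/kg
  gray cast iron: M = 32.8 kN·m/kg
  borosilicate glass: M = 22.4 kN·m/kg
The maximum is for beryllium.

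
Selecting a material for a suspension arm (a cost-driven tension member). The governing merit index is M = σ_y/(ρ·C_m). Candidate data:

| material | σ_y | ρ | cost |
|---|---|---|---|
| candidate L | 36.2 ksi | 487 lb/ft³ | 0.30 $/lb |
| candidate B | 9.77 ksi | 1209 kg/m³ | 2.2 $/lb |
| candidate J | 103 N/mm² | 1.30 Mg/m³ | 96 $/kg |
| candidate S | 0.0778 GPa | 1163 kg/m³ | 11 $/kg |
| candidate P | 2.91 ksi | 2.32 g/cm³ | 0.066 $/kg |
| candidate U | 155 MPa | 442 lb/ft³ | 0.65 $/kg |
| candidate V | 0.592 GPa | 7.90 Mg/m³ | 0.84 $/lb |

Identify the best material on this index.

candidate P

After converting to SI:
  candidate L: σ_y = 249.6 MPa, ρ = 7801 kg/m³, cost = 0.6614 $/kg
  candidate B: σ_y = 67.36 MPa, ρ = 1209 kg/m³, cost = 4.850 $/kg
  candidate J: σ_y = 103.0 MPa, ρ = 1300 kg/m³, cost = 96.00 $/kg
  candidate S: σ_y = 77.80 MPa, ρ = 1163 kg/m³, cost = 11.00 $/kg
  candidate P: σ_y = 20.06 MPa, ρ = 2320 kg/m³, cost = 0.06600 $/kg
  candidate U: σ_y = 155.0 MPa, ρ = 7080 kg/m³, cost = 0.6500 $/kg
  candidate V: σ_y = 592.0 MPa, ρ = 7900 kg/m³, cost = 1.852 $/kg
  candidate P: M = 131 kN·m per $
  candidate L: M = 48.4 kN·m per $
  candidate V: M = 40.5 kN·m per $
  candidate U: M = 33.7 kN·m per $
  candidate B: M = 11.5 kN·m per $
  candidate S: M = 6.08 kN·m per $
  candidate J: M = 0.825 kN·m per $
Highest index: candidate P.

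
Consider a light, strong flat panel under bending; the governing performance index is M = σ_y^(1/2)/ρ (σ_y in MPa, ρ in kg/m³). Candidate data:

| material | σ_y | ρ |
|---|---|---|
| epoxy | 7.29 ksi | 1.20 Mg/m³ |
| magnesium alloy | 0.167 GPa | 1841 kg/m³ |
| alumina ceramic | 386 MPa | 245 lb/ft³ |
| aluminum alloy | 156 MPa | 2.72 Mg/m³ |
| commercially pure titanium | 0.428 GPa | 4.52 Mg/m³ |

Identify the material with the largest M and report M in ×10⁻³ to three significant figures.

magnesium alloy, M = 7.02×10⁻³

After converting to SI:
  epoxy: σ_y = 50.26 MPa, ρ = 1200 kg/m³
  magnesium alloy: σ_y = 167.0 MPa, ρ = 1841 kg/m³
  alumina ceramic: σ_y = 386.0 MPa, ρ = 3925 kg/m³
  aluminum alloy: σ_y = 156.0 MPa, ρ = 2720 kg/m³
  commercially pure titanium: σ_y = 428.0 MPa, ρ = 4520 kg/m³
  magnesium alloy: M = 7.02×10⁻³
  epoxy: M = 5.91×10⁻³
  alumina ceramic: M = 5.01×10⁻³
  aluminum alloy: M = 4.59×10⁻³
  commercially pure titanium: M = 4.58×10⁻³
Highest index: magnesium alloy.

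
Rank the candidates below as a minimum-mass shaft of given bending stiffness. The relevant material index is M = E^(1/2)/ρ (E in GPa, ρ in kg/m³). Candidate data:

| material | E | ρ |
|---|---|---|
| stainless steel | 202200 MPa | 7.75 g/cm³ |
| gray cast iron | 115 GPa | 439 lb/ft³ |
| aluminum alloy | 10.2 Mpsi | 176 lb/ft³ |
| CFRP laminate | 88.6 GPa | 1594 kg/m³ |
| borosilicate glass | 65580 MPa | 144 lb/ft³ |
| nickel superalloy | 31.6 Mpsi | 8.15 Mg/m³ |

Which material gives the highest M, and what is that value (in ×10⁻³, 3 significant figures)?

CFRP laminate, M = 5.91×10⁻³

Convert each candidate to consistent units, then evaluate M:
  stainless steel: E = 202.2 GPa, ρ = 7750 kg/m³
  gray cast iron: E = 115.0 GPa, ρ = 7032 kg/m³
  aluminum alloy: E = 70.33 GPa, ρ = 2819 kg/m³
  CFRP laminate: E = 88.60 GPa, ρ = 1594 kg/m³
  borosilicate glass: E = 65.58 GPa, ρ = 2307 kg/m³
  nickel superalloy: E = 217.9 GPa, ρ = 8150 kg/m³
  CFRP laminate: M = 5.91×10⁻³
  borosilicate glass: M = 3.51×10⁻³
  aluminum alloy: M = 2.97×10⁻³
  stainless steel: M = 1.83×10⁻³
  nickel superalloy: M = 1.81×10⁻³
  gray cast iron: M = 1.52×10⁻³
CFRP laminate has the largest M.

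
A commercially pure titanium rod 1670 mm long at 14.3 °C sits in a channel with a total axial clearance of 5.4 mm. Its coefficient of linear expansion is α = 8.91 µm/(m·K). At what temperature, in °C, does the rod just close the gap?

α·L₀·ΔT = 5.4 mm ⇒ ΔT = 5.4 / (8.91×10⁻⁶ × 1670.0) = 362.9 K.
T = 14.3 + 362.9 = 377.2 °C.

377 °C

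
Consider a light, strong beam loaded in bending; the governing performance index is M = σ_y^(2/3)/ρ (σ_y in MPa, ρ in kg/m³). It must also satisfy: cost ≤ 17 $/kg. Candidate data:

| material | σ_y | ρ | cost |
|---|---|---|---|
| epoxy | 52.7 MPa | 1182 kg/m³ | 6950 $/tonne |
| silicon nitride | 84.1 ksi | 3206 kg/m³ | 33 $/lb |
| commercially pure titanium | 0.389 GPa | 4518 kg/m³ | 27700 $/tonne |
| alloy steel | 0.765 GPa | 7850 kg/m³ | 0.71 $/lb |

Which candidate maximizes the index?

epoxy

Screen on constraints: cost ≤ 17 $/kg. Survivors: epoxy, alloy steel.
In SI units:
  epoxy: σ_y = 52.70 MPa, ρ = 1182 kg/m³
  alloy steel: σ_y = 765.0 MPa, ρ = 7850 kg/m³
  epoxy: M = 11.9×10⁻³
  alloy steel: M = 10.7×10⁻³
The maximum is for epoxy.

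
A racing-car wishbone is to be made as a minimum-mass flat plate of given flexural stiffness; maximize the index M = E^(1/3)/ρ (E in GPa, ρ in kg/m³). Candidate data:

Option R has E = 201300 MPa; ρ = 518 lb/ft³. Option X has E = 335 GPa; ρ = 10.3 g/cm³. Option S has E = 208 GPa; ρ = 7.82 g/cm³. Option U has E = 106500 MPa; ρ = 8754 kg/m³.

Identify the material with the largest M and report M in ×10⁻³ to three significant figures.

option S, M = 0.758×10⁻³

Convert each candidate to consistent units, then evaluate M:
  option R: E = 201.3 GPa, ρ = 8298 kg/m³
  option X: E = 335.0 GPa, ρ = 10300 kg/m³
  option S: E = 208.0 GPa, ρ = 7820 kg/m³
  option U: E = 106.5 GPa, ρ = 8754 kg/m³
  option S: M = 0.758×10⁻³
  option R: M = 0.706×10⁻³
  option X: M = 0.674×10⁻³
  option U: M = 0.541×10⁻³
Option S ranks first.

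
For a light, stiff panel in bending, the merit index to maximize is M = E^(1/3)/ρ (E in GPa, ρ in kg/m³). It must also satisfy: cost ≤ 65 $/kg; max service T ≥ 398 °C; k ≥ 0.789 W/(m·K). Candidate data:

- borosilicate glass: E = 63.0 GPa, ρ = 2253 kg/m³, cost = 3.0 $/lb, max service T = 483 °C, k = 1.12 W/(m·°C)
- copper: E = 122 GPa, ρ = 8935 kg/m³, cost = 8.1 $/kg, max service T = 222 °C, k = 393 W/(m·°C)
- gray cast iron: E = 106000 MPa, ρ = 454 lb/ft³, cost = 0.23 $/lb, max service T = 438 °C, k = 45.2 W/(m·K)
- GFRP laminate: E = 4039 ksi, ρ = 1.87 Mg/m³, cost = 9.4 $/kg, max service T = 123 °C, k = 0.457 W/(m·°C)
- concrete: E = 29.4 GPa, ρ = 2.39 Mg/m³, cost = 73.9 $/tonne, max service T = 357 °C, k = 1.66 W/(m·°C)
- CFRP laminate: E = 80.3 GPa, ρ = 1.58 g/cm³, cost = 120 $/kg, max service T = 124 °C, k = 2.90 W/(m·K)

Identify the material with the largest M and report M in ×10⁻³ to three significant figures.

Screen on constraints: cost ≤ 65 $/kg; max service T ≥ 398 °C; k ≥ 0.789 W/(m·K). Survivors: borosilicate glass, gray cast iron.
Normalizing units and computing the index:
  borosilicate glass: E = 63.00 GPa, ρ = 2253 kg/m³
  gray cast iron: E = 106.0 GPa, ρ = 7272 kg/m³
  borosilicate glass: M = 1.77×10⁻³
  gray cast iron: M = 0.651×10⁻³
Borosilicate glass has the largest M.

borosilicate glass, M = 1.77×10⁻³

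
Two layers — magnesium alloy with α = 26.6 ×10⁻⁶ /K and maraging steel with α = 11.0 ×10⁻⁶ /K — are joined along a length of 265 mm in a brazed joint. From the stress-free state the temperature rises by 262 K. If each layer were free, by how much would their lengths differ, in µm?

Δα = |26.6 − 11.0|×10⁻⁶/K = 15.6×10⁻⁶/K.
ΔL_mismatch = Δα·L·ΔT = 15.6×10⁻⁶ × 265.0 mm × 262.0 K = 1080 µm.

1080 µm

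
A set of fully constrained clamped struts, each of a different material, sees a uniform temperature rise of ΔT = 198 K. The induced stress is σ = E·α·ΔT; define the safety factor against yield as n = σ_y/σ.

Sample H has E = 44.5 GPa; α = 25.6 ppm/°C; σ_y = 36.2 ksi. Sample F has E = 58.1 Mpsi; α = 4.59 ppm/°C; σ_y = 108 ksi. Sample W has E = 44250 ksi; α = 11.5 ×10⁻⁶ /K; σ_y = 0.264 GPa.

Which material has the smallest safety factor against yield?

In consistent units (E in GPa, α in ×10⁻⁶/K, σ_y in MPa):
  sample H: E = 44.50, α = 25.6, σ_y = 249.6 → σ = 226 MPa, n = 1.11
  sample F: E = 400.6, α = 4.59, σ_y = 744.6 → σ = 364 MPa, n = 2.05
  sample W: E = 305.1, α = 11.5, σ_y = 264.0 → σ = 695 MPa, n = 0.380
The minimum is sample W at n = 0.380.

sample W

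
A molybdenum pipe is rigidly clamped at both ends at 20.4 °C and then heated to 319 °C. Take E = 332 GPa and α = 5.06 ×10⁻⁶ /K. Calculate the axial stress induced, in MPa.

ΔT = 298.6 K. Constrained thermal stress σ = E·α·ΔT = 332.0×10³ MPa × 5.06×10⁻⁶ × 298.6 = 502 MPa (compressive).

502 MPa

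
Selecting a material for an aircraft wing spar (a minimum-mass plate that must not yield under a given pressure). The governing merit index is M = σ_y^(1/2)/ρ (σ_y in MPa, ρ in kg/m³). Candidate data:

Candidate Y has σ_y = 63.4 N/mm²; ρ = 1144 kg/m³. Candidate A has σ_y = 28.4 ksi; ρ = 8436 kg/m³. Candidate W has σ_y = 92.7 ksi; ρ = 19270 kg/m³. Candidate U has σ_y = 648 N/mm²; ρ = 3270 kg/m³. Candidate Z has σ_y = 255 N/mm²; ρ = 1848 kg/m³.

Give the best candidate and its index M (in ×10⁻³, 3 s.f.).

Convert each candidate to consistent units, then evaluate M:
  candidate Y: σ_y = 63.40 MPa, ρ = 1144 kg/m³
  candidate A: σ_y = 195.8 MPa, ρ = 8436 kg/m³
  candidate W: σ_y = 639.1 MPa, ρ = 19270 kg/m³
  candidate U: σ_y = 648.0 MPa, ρ = 3270 kg/m³
  candidate Z: σ_y = 255.0 MPa, ρ = 1848 kg/m³
  candidate Z: M = 8.64×10⁻³
  candidate U: M = 7.78×10⁻³
  candidate Y: M = 6.96×10⁻³
  candidate A: M = 1.66×10⁻³
  candidate W: M = 1.31×10⁻³
Candidate Z has the largest M.

candidate Z, M = 8.64×10⁻³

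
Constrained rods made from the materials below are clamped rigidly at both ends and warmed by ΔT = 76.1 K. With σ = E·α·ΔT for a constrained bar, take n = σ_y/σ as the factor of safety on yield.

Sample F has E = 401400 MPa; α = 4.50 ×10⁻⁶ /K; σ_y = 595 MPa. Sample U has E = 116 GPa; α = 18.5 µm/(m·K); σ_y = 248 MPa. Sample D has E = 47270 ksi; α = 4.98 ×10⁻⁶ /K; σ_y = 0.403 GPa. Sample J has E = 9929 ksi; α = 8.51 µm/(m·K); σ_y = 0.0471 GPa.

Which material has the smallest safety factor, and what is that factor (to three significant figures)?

Converting E to GPa, α to ×10⁻⁶/K, σ_y to MPa, then σ and n for each:
  sample F: E = 401.4, α = 4.50, σ_y = 595.0 → σ = 137 MPa, n = 4.33
  sample U: E = 116.0, α = 18.5, σ_y = 248.0 → σ = 163 MPa, n = 1.52
  sample D: E = 325.9, α = 4.98, σ_y = 403.0 → σ = 124 MPa, n = 3.26
  sample J: E = 68.46, α = 8.51, σ_y = 47.10 → σ = 44.3 MPa, n = 1.06
Smallest n: sample J with n = 1.06.

sample J, n = 1.06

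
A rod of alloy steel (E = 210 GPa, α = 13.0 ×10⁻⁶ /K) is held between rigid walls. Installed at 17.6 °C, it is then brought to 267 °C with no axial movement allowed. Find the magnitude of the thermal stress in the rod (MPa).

681 MPa

ΔT = 249.4 K. Constrained thermal stress σ = E·α·ΔT = 210.0×10³ MPa × 13.0×10⁻⁶ × 249.4 = 681 MPa (compressive).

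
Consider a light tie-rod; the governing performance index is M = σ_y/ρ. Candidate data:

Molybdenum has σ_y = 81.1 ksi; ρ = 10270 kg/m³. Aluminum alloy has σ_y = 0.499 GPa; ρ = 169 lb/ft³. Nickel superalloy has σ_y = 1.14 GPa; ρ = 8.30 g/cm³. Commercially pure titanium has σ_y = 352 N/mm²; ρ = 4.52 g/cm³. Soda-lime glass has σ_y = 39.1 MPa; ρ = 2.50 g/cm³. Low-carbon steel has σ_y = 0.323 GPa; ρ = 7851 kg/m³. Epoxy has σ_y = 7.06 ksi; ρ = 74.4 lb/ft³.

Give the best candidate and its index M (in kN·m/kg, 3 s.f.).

In SI units:
  molybdenum: σ_y = 559.2 MPa, ρ = 10270 kg/m³
  aluminum alloy: σ_y = 499.0 MPa, ρ = 2707 kg/m³
  nickel superalloy: σ_y = 1140 MPa, ρ = 8300 kg/m³
  commercially pure titanium: σ_y = 352.0 MPa, ρ = 4520 kg/m³
  soda-lime glass: σ_y = 39.10 MPa, ρ = 2500 kg/m³
  low-carbon steel: σ_y = 323.0 MPa, ρ = 7851 kg/m³
  epoxy: σ_y = 48.68 MPa, ρ = 1192 kg/m³
  aluminum alloy: M = 184 kN·m/kg
  nickel superalloy: M = 137 kN·m/kg
  commercially pure titanium: M = 77.9 kN·m/kg
  molybdenum: M = 54.4 kN·m/kg
  low-carbon steel: M = 41.1 kN·m/kg
  epoxy: M = 40.8 kN·m/kg
  soda-lime glass: M = 15.6 kN·m/kg
Aluminum alloy ranks first.

aluminum alloy, M = 184 kN·m/kg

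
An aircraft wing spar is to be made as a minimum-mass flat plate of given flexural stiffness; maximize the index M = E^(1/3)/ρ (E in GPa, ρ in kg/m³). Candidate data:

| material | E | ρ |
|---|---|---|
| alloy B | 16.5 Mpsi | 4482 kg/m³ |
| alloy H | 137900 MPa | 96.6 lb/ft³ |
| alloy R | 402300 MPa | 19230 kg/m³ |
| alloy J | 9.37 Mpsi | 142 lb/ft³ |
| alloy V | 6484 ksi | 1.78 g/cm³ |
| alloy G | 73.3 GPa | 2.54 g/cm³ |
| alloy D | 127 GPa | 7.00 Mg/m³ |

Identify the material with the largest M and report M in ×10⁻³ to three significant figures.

alloy H, M = 3.34×10⁻³

Putting every candidate on a common basis:
  alloy B: E = 113.8 GPa, ρ = 4482 kg/m³
  alloy H: E = 137.9 GPa, ρ = 1547 kg/m³
  alloy R: E = 402.3 GPa, ρ = 19230 kg/m³
  alloy J: E = 64.60 GPa, ρ = 2275 kg/m³
  alloy V: E = 44.71 GPa, ρ = 1780 kg/m³
  alloy G: E = 73.30 GPa, ρ = 2540 kg/m³
  alloy D: E = 127.0 GPa, ρ = 7000 kg/m³
  alloy H: M = 3.34×10⁻³
  alloy V: M = 1.99×10⁻³
  alloy J: M = 1.76×10⁻³
  alloy G: M = 1.65×10⁻³
  alloy B: M = 1.08×10⁻³
  alloy D: M = 0.718×10⁻³
  alloy R: M = 0.384×10⁻³
The maximum is for alloy H.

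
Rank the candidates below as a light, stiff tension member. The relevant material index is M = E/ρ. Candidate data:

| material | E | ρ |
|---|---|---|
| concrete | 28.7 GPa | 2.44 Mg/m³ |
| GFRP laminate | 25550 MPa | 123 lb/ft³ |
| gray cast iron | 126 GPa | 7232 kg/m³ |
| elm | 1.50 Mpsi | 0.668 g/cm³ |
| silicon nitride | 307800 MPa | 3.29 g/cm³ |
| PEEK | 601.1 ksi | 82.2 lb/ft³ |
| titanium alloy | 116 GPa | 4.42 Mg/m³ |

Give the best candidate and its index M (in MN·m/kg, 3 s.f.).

silicon nitride, M = 93.6 MN·m/kg

Normalizing units and computing the index:
  concrete: E = 28.70 GPa, ρ = 2440 kg/m³
  GFRP laminate: E = 25.55 GPa, ρ = 1970 kg/m³
  gray cast iron: E = 126.0 GPa, ρ = 7232 kg/m³
  elm: E = 10.34 GPa, ρ = 668.0 kg/m³
  silicon nitride: E = 307.8 GPa, ρ = 3290 kg/m³
  PEEK: E = 4.144 GPa, ρ = 1317 kg/m³
  titanium alloy: E = 116.0 GPa, ρ = 4420 kg/m³
  silicon nitride: M = 93.6 MN·m/kg
  titanium alloy: M = 26.2 MN·m/kg
  gray cast iron: M = 17.4 MN·m/kg
  elm: M = 15.5 MN·m/kg
  GFRP laminate: M = 13.0 MN·m/kg
  concrete: M = 11.8 MN·m/kg
  PEEK: M = 3.15 MN·m/kg
Highest index: silicon nitride.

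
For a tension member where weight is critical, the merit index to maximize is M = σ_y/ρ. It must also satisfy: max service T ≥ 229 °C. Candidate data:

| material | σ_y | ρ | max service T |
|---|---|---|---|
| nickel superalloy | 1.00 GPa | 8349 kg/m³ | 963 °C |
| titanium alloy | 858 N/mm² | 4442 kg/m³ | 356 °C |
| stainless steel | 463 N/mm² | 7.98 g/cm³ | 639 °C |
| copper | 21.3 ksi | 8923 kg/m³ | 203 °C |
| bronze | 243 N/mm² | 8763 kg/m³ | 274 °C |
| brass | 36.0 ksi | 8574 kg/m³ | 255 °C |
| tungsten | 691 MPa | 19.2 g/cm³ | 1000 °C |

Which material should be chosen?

titanium alloy

Screen on constraints: max service T ≥ 229 °C. Survivors: nickel superalloy, titanium alloy, stainless steel, bronze, brass, tungsten.
Normalizing units and computing the index:
  nickel superalloy: σ_y = 1000 MPa, ρ = 8349 kg/m³
  titanium alloy: σ_y = 858.0 MPa, ρ = 4442 kg/m³
  stainless steel: σ_y = 463.0 MPa, ρ = 7980 kg/m³
  bronze: σ_y = 243.0 MPa, ρ = 8763 kg/m³
  brass: σ_y = 248.2 MPa, ρ = 8574 kg/m³
  tungsten: σ_y = 691.0 MPa, ρ = 19200 kg/m³
  titanium alloy: M = 193 kN·m/kg
  nickel superalloy: M = 120 kN·m/kg
  stainless steel: M = 58.0 kN·m/kg
  tungsten: M = 36.0 kN·m/kg
  brass: M = 28.9 kN·m/kg
  bronze: M = 27.7 kN·m/kg
Titanium alloy has the largest M.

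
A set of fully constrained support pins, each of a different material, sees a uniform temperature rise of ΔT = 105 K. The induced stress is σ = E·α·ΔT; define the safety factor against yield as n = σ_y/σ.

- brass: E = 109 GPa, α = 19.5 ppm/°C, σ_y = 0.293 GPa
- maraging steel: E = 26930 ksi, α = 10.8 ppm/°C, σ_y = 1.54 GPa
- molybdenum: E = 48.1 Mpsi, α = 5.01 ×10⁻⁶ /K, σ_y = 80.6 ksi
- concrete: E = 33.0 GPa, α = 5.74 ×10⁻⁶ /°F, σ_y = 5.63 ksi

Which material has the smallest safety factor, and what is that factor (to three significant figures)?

With everything in SI (GPa, ×10⁻⁶/K, MPa):
  brass: E = 109.0, α = 19.5, σ_y = 293.0 → σ = 223 MPa, n = 1.31
  maraging steel: E = 185.7, α = 10.8, σ_y = 1540 → σ = 211 MPa, n = 7.31
  molybdenum: E = 331.6, α = 5.01, σ_y = 555.7 → σ = 174 MPa, n = 3.19
  concrete: E = 33.00, α = 10.3, σ_y = 38.82 → σ = 35.8 MPa, n = 1.08
Smallest n: concrete with n = 1.08.

concrete, n = 1.08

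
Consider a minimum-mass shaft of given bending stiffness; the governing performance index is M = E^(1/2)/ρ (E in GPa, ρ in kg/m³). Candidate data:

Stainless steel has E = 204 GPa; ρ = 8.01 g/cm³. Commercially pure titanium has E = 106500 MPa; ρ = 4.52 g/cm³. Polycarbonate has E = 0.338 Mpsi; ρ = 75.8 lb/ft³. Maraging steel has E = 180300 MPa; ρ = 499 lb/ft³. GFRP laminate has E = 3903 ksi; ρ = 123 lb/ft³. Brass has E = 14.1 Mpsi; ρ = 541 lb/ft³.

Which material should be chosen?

GFRP laminate

Normalizing units and computing the index:
  stainless steel: E = 204.0 GPa, ρ = 8010 kg/m³
  commercially pure titanium: E = 106.5 GPa, ρ = 4520 kg/m³
  polycarbonate: E = 2.330 GPa, ρ = 1214 kg/m³
  maraging steel: E = 180.3 GPa, ρ = 7993 kg/m³
  GFRP laminate: E = 26.91 GPa, ρ = 1970 kg/m³
  brass: E = 97.22 GPa, ρ = 8666 kg/m³
  GFRP laminate: M = 2.63×10⁻³
  commercially pure titanium: M = 2.28×10⁻³
  stainless steel: M = 1.78×10⁻³
  maraging steel: M = 1.68×10⁻³
  polycarbonate: M = 1.26×10⁻³
  brass: M = 1.14×10⁻³
The maximum is for GFRP laminate.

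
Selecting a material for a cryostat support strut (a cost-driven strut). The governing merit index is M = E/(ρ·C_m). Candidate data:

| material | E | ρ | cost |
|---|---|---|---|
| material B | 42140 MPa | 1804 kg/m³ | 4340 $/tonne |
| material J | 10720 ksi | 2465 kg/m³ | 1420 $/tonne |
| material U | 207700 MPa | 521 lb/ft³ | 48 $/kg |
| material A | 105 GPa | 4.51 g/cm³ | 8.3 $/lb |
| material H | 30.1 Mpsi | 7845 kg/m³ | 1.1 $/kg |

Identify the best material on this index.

material H

Putting every candidate on a common basis:
  material B: E = 42.14 GPa, ρ = 1804 kg/m³, cost = 4.340 $/kg
  material J: E = 73.91 GPa, ρ = 2465 kg/m³, cost = 1.420 $/kg
  material U: E = 207.7 GPa, ρ = 8346 kg/m³, cost = 48.00 $/kg
  material A: E = 105.0 GPa, ρ = 4510 kg/m³, cost = 18.30 $/kg
  material H: E = 207.5 GPa, ρ = 7845 kg/m³, cost = 1.100 $/kg
  material H: M = 24.0 MN·m per $
  material J: M = 21.1 MN·m per $
  material B: M = 5.38 MN·m per $
  material A: M = 1.27 MN·m per $
  material U: M = 0.518 MN·m per $
Material H ranks first.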